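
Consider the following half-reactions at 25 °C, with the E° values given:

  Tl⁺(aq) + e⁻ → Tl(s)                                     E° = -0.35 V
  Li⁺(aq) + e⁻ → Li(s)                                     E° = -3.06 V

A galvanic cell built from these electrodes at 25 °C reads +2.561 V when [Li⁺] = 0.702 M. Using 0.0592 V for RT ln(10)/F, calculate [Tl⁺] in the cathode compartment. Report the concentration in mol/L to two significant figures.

0.0021 M

Tl⁺/Tl is the cathode, Li⁺/Li the anode: E°cell = +2.71 V, n = 1.
Overall reaction: Tl⁺(aq) + Li(s) → Tl(s) + Li⁺(aq); Q = [Li⁺]^1/[Tl⁺]^1.
From E = E° − (0.0592/n) log Q: log Q = (E° − E)·n/0.0592 = (+2.71 − (+2.561))·1/0.0592 = 2.5169.
So 1·log[Tl⁺] = 1·log(0.702) − log Q = -0.1537 − (2.5169) = -2.6706; [Tl⁺] = 10^(-2.6706) ≈ 0.0021 M.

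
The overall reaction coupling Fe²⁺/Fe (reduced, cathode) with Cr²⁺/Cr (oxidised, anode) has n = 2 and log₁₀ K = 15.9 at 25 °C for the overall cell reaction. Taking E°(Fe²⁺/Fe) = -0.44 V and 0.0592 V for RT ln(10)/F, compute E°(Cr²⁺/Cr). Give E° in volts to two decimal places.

E°cell = (0.0592/n)·log K = (0.0592/2)(15.9) = +0.471 V.
Since Fe²⁺/Fe is the cathode and Cr²⁺/Cr the anode, E°cell = E°(Fe²⁺/Fe) − E°(Cr²⁺/Cr).
So E°(Cr²⁺/Cr) = E°(Fe²⁺/Fe) − E°cell = (-0.44) − (+0.471) = -0.91 V.

-0.91 V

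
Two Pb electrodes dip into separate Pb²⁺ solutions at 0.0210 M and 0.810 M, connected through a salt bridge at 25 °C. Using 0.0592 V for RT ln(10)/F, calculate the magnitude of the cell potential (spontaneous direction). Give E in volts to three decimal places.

For a concentration cell E°cell = 0. The 0.810 M side is the cathode (reduction is favoured where [Pb²⁺] is higher).
With n = 2, E = −(0.0592/2) log([Pb²⁺]ₐₙ/[Pb²⁺]꜀ₐₜ) = −(0.0592/2) log(0.021/0.81) = −(0.0592/2)(-1.586) = +0.047 V.

+0.047 V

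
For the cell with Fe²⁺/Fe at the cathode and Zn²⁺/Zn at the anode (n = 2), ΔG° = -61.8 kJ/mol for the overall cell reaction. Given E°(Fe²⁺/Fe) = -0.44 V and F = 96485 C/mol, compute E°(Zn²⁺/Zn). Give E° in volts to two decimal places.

-0.76 V

E°cell = −ΔG°/(nF) = −(-61.8×10³)/((2)(96485)) = +0.320 V.
Since Fe²⁺/Fe is the cathode and Zn²⁺/Zn the anode, E°cell = E°(Fe²⁺/Fe) − E°(Zn²⁺/Zn).
So E°(Zn²⁺/Zn) = E°(Fe²⁺/Fe) − E°cell = (-0.44) − (+0.320) = -0.76 V.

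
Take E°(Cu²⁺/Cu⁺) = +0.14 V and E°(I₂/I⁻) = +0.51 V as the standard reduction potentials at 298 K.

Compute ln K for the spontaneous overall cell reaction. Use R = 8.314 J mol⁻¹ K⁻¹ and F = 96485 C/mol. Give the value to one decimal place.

Cathode: I₂/I⁻; anode: Cu²⁺/Cu⁺. E°cell = (+0.51) − (+0.14) = +0.37 V, with n = 2.
ΔG° = −nFE° = −RT ln K, so ln K = nFE°/(RT) = (2)(96485)(+0.37) / ((8.314)(298)) = 28.818.

28.8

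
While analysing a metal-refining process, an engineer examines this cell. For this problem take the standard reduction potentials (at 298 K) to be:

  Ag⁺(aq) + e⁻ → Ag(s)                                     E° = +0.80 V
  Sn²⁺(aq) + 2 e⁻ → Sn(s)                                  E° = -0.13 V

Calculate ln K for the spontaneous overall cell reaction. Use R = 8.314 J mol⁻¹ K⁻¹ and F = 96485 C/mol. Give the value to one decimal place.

72.4

Cathode: Ag⁺/Ag; anode: Sn²⁺/Sn. E°cell = (+0.80) − (-0.13) = +0.93 V, with n = 2.
ΔG° = −nFE° = −RT ln K, so ln K = nFE°/(RT) = (2)(96485)(+0.93) / ((8.314)(298)) = 72.435.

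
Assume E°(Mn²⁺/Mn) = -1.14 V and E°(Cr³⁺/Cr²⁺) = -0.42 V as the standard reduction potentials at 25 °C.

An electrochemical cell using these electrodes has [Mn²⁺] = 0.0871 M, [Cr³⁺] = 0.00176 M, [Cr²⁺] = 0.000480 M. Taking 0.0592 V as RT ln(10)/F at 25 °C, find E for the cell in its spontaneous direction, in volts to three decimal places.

Cr³⁺/Cr²⁺ is the cathode (higher E°), Mn²⁺/Mn the anode: E°cell = -0.42 − (-1.14) = +0.72 V, n = 2.
Overall: 2 Cr³⁺(aq) + Mn(s) → 2 Cr²⁺(aq) + Mn²⁺(aq)
Q = [Cr²⁺]^2·[Mn²⁺] / ([Cr³⁺]^2); log Q = -2.189.
E = E° − (0.0592/n) log Q = +0.72 − (0.0592/2)(-2.189) = +0.785 V.

+0.785 V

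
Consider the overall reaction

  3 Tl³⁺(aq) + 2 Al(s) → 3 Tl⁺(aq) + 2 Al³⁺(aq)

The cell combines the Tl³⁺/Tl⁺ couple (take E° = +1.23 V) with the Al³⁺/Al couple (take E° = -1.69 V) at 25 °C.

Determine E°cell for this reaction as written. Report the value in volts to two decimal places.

The Tl³⁺/Tl⁺ couple has the higher reduction potential, so it is the cathode; Al³⁺/Al is oxidised at the anode.
E°cell = E°(cathode) − E°(anode) = (+1.23) − (-1.69) = +2.92 V.
Since E°cell > 0, the reaction is spontaneous under standard conditions.

+2.92 V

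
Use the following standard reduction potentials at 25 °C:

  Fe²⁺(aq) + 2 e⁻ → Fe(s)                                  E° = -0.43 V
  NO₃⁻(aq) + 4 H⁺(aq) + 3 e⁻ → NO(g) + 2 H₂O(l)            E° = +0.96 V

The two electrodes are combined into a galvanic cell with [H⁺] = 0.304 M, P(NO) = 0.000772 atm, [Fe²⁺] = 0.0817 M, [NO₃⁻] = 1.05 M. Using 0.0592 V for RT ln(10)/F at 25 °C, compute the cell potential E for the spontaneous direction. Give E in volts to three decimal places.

NO₃⁻/NO is the cathode (higher E°), Fe²⁺/Fe the anode: E°cell = +0.96 − (-0.43) = +1.39 V, n = 6.
Overall: 2 NO₃⁻(aq) + 8 H⁺(aq) + 3 Fe(s) → 2 NO(g) + 4 H₂O(l) + 3 Fe²⁺(aq)
Q = P(NO)^2·[Fe²⁺]^3 / ([NO₃⁻]^2·[H⁺]^8); log Q = -5.393.
E = E° − (0.0592/n) log Q = +1.39 − (0.0592/6)(-5.393) = +1.443 V.

+1.443 V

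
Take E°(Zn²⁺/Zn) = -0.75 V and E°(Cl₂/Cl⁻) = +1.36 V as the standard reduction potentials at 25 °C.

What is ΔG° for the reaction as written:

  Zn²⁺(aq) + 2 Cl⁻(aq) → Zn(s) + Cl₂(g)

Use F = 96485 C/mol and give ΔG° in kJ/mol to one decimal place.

+407.2 kJ/mol

As written, Zn²⁺/Zn is reduced (cathode) and Cl₂/Cl⁻ is oxidised (anode), so E°cell = (-0.75) − (+1.36) = -2.11 V.
Balancing electrons gives n = 2.
ΔG° = −nFE° = −(2)(96485)(-2.11) = 407,167 J = +407.2 kJ/mol.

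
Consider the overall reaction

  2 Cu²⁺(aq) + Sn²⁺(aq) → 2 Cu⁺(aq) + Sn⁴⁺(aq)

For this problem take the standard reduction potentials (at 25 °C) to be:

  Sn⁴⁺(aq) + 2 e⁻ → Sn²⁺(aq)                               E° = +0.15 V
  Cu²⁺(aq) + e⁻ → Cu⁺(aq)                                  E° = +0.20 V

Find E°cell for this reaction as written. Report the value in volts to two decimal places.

+0.05 V

The Cu²⁺/Cu⁺ couple has the higher reduction potential, so it is the cathode; Sn⁴⁺/Sn²⁺ is oxidised at the anode.
E°cell = E°(cathode) − E°(anode) = (+0.20) − (+0.15) = +0.05 V.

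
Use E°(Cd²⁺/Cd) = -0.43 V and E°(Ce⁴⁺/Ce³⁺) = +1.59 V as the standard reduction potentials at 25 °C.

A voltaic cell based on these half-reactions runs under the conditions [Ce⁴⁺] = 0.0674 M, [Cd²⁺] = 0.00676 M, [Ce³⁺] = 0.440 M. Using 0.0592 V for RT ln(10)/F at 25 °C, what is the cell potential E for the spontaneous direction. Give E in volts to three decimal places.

+2.036 V

Ce⁴⁺/Ce³⁺ is the cathode (higher E°), Cd²⁺/Cd the anode: E°cell = +1.59 − (-0.43) = +2.02 V, n = 2.
Overall: 2 Ce⁴⁺(aq) + Cd(s) → 2 Ce³⁺(aq) + Cd²⁺(aq)
Q = [Ce³⁺]^2·[Cd²⁺] / ([Ce⁴⁺]^2); log Q = -0.540.
E = E° − (0.0592/n) log Q = +2.02 − (0.0592/2)(-0.540) = +2.036 V.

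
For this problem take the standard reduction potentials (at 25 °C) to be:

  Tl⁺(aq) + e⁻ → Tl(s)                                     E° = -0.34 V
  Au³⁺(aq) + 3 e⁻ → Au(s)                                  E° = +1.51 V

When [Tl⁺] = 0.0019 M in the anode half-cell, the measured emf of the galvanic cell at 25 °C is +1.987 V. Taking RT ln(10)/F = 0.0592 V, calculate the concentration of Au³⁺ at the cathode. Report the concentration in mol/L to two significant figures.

Au³⁺/Au is the cathode, Tl⁺/Tl the anode: E°cell = +1.85 V, n = 3.
Overall reaction: Au³⁺(aq) + 3 Tl(s) → Au(s) + 3 Tl⁺(aq); Q = [Tl⁺]^3/[Au³⁺]^1.
From E = E° − (0.0592/n) log Q: log Q = (E° − E)·n/0.0592 = (+1.85 − (+1.987))·3/0.0592 = -6.9426.
So 1·log[Au³⁺] = 3·log(0.0019) − log Q = -8.1637 − (-6.9426) = -1.2211; [Au³⁺] = 10^(-1.2211) ≈ 0.060 M.

0.060 M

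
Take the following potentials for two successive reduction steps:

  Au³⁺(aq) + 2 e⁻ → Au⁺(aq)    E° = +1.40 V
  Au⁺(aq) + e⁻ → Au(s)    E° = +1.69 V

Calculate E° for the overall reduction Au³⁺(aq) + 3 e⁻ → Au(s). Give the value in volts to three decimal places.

Standard free energies of sequential steps add: ΔG°₃ = ΔG°₁ + ΔG°₂, so n₃E°₃ = n₁E°₁ + n₂E°₂.
E°₃ = (2×+1.40 + 1×+1.69) / 3 = (+4.490) / 3 = +1.497 V.
E° values themselves are not directly additive — weighting by electron count is essential.

+1.497 V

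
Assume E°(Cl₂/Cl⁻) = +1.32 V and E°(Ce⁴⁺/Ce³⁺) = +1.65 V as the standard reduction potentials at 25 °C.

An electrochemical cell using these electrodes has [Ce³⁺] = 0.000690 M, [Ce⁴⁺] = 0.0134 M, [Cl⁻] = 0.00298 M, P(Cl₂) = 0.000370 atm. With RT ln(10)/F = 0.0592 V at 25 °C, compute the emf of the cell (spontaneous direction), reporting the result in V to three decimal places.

Ce⁴⁺/Ce³⁺ is the cathode (higher E°), Cl₂/Cl⁻ the anode: E°cell = +1.65 − (+1.32) = +0.33 V, n = 2.
Overall: 2 Ce⁴⁺(aq) + 2 Cl⁻(aq) → 2 Ce³⁺(aq) + Cl₂(g)
Q = [Ce³⁺]^2·P(Cl₂) / ([Ce⁴⁺]^2·[Cl⁻]^2); log Q = -0.957.
E = E° − (0.0592/n) log Q = +0.33 − (0.0592/2)(-0.957) = +0.358 V.

+0.358 V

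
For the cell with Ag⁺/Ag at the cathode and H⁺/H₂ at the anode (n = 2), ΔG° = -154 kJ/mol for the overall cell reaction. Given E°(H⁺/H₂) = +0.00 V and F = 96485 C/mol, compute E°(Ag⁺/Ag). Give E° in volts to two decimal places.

+0.80 V

E°cell = −ΔG°/(nF) = −(-154×10³)/((2)(96485)) = +0.798 V.
Since Ag⁺/Ag is the cathode and H⁺/H₂ the anode, E°cell = E°(Ag⁺/Ag) − E°(H⁺/H₂).
So E°(Ag⁺/Ag) = E°cell + E°(H⁺/H₂) = +0.798 + (+0.00) = +0.80 V.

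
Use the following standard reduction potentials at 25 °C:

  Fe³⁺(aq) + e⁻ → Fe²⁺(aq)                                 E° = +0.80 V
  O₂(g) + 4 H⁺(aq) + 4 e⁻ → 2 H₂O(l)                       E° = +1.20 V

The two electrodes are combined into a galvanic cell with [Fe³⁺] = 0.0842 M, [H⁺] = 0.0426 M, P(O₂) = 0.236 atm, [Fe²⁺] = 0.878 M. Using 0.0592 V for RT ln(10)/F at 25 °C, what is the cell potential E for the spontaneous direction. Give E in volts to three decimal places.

+0.370 V

O₂/H₂O is the cathode (higher E°), Fe³⁺/Fe²⁺ the anode: E°cell = +1.20 − (+0.80) = +0.40 V, n = 4.
Overall: O₂(g) + 4 H⁺(aq) + 4 Fe²⁺(aq) → 2 H₂O(l) + 4 Fe³⁺(aq)
Q = [Fe³⁺]^4 / (P(O₂)·[H⁺]^4·[Fe²⁺]^4); log Q = 2.037.
E = E° − (0.0592/n) log Q = +0.40 − (0.0592/4)(2.037) = +0.370 V.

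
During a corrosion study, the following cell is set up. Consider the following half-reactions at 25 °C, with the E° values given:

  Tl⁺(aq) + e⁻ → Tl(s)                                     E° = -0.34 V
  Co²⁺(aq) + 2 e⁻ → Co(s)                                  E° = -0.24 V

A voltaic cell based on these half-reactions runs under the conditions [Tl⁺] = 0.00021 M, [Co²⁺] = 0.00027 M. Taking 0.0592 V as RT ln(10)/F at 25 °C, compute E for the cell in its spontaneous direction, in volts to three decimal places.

+0.212 V

Co²⁺/Co is the cathode (higher E°), Tl⁺/Tl the anode: E°cell = -0.24 − (-0.34) = +0.10 V, n = 2.
Overall: Co²⁺(aq) + 2 Tl(s) → Co(s) + 2 Tl⁺(aq)
Q = [Tl⁺]^2 / ([Co²⁺]); log Q = -3.787.
E = E° − (0.0592/n) log Q = +0.10 − (0.0592/2)(-3.787) = +0.212 V.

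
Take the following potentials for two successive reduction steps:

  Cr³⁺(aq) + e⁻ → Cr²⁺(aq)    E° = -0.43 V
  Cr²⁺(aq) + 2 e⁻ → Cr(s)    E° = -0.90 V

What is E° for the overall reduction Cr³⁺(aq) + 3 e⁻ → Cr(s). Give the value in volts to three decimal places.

-0.743 V

Adding the free-energy changes (−nFE°) of the two steps gives −n₃FE°₃ = −n₁FE°₁ − n₂FE°₂.
E°₃ = (1×-0.43 + 2×-0.90) / 3 = (-2.230) / 3 = -0.743 V.
Simply averaging or adding the two E° values would be wrong; the electron-weighted sum is required.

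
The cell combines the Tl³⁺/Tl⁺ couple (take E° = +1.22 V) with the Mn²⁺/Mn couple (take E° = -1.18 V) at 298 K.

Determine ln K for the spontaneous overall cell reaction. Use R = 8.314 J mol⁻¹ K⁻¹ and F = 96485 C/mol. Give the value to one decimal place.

Cathode: Tl³⁺/Tl⁺; anode: Mn²⁺/Mn. E°cell = (+1.22) − (-1.18) = +2.40 V, with n = 2.
ΔG° = −nFE° = −RT ln K, so ln K = nFE°/(RT) = (2)(96485)(+2.40) / ((8.314)(298)) = 186.928.

186.9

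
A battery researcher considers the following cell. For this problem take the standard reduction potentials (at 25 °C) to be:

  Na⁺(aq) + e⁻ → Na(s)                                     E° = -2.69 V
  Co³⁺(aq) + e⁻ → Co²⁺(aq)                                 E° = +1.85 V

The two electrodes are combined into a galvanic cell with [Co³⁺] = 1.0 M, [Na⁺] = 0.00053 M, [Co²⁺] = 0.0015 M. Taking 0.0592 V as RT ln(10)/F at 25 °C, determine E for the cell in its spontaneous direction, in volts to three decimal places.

+4.901 V

Co³⁺/Co²⁺ is the cathode (higher E°), Na⁺/Na the anode: E°cell = +1.85 − (-2.69) = +4.54 V, n = 1.
Overall: Co³⁺(aq) + Na(s) → Co²⁺(aq) + Na⁺(aq)
Q = [Co²⁺]·[Na⁺] / ([Co³⁺]); log Q = -6.100.
E = E° − (0.0592/n) log Q = +4.54 − (0.0592/1)(-6.100) = +4.901 V.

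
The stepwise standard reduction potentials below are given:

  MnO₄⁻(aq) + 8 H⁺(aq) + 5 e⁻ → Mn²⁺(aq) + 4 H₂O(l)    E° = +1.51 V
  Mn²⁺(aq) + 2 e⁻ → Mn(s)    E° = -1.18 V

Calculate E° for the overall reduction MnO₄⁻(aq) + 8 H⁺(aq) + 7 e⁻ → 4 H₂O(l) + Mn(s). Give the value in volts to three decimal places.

+0.741 V

Adding the free-energy changes (−nFE°) of the two steps gives −n₃FE°₃ = −n₁FE°₁ − n₂FE°₂.
E°₃ = (5×+1.51 + 2×-1.18) / 7 = (+5.190) / 7 = +0.741 V.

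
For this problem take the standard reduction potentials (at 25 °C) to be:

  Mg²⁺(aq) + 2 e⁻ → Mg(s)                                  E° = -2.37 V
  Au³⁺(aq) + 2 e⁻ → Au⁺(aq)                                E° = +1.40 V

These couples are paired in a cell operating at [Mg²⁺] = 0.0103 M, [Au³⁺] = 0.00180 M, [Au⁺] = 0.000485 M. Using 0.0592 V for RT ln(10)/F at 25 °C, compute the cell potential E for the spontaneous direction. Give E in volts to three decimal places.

Au³⁺/Au⁺ is the cathode (higher E°), Mg²⁺/Mg the anode: E°cell = +1.40 − (-2.37) = +3.77 V, n = 2.
Overall: Au³⁺(aq) + Mg(s) → Au⁺(aq) + Mg²⁺(aq)
Q = [Au⁺]·[Mg²⁺] / ([Au³⁺]); log Q = -2.557.
E = E° − (0.0592/n) log Q = +3.77 − (0.0592/2)(-2.557) = +3.846 V.

+3.846 V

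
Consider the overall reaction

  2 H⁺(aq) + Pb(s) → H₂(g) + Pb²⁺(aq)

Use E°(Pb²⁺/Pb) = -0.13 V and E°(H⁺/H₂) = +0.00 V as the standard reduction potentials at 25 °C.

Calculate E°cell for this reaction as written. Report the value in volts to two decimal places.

+0.13 V

The H⁺/H₂ couple has the higher reduction potential, so it is the cathode; Pb²⁺/Pb is oxidised at the anode.
E°cell = E°(cathode) − E°(anode) = (+0.00) − (-0.13) = +0.13 V.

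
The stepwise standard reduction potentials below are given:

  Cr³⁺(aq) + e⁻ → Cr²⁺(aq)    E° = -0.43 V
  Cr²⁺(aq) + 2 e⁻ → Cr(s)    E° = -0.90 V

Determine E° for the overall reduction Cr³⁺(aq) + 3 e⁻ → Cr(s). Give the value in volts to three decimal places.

-0.743 V

Standard free energies of sequential steps add: ΔG°₃ = ΔG°₁ + ΔG°₂, so n₃E°₃ = n₁E°₁ + n₂E°₂.
E°₃ = (1×-0.43 + 2×-0.90) / 3 = (-2.230) / 3 = -0.743 V.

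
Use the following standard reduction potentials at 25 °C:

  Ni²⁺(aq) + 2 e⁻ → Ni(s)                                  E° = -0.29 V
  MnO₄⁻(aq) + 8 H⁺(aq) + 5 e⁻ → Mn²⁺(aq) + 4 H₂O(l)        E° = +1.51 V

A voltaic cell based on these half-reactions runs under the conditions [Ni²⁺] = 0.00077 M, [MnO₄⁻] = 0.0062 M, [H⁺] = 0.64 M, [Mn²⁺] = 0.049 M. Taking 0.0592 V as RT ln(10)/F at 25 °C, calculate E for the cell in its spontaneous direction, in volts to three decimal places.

MnO₄⁻/Mn²⁺ is the cathode (higher E°), Ni²⁺/Ni the anode: E°cell = +1.51 − (-0.29) = +1.80 V, n = 10.
Overall: 2 MnO₄⁻(aq) + 16 H⁺(aq) + 5 Ni(s) → 2 Mn²⁺(aq) + 8 H₂O(l) + 5 Ni²⁺(aq)
Q = [Mn²⁺]^2·[Ni²⁺]^5 / ([MnO₄⁻]^2·[H⁺]^16); log Q = -10.671.
E = E° − (0.0592/n) log Q = +1.80 − (0.0592/10)(-10.671) = +1.863 V.

+1.863 V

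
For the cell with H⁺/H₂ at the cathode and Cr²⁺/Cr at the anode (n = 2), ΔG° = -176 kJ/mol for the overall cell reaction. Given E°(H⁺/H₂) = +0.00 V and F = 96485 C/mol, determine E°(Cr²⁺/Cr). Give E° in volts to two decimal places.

-0.91 V

E°cell = −ΔG°/(nF) = −(-176×10³)/((2)(96485)) = +0.912 V.
Since H⁺/H₂ is the cathode and Cr²⁺/Cr the anode, E°cell = E°(H⁺/H₂) − E°(Cr²⁺/Cr).
So E°(Cr²⁺/Cr) = E°(H⁺/H₂) − E°cell = (+0.00) − (+0.912) = -0.91 V.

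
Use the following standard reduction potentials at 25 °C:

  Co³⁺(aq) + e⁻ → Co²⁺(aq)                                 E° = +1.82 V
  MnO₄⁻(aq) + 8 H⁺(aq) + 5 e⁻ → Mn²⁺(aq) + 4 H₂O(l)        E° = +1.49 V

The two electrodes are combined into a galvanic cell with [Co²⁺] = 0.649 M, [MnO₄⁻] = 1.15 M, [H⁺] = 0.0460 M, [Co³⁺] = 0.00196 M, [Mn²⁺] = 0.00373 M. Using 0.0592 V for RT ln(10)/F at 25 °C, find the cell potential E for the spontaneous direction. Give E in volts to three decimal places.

+0.278 V

Co³⁺/Co²⁺ is the cathode (higher E°), MnO₄⁻/Mn²⁺ the anode: E°cell = +1.82 − (+1.49) = +0.33 V, n = 5.
Overall: 5 Co³⁺(aq) + Mn²⁺(aq) + 4 H₂O(l) → 5 Co²⁺(aq) + MnO₄⁻(aq) + 8 H⁺(aq)
Q = [Co²⁺]^5·[MnO₄⁻]·[H⁺]^8 / ([Co³⁺]^5·[Mn²⁺]); log Q = 4.391.
E = E° − (0.0592/n) log Q = +0.33 − (0.0592/5)(4.391) = +0.278 V.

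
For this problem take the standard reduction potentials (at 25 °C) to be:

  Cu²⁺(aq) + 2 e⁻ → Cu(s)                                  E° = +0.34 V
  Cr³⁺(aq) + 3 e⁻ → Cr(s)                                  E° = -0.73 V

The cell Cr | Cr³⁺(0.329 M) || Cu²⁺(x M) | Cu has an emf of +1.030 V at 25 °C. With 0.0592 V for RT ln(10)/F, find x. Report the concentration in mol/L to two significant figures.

0.021 M

Cu²⁺/Cu is the cathode, Cr³⁺/Cr the anode: E°cell = +1.07 V, n = 6.
Overall reaction: 3 Cu²⁺(aq) + 2 Cr(s) → 3 Cu(s) + 2 Cr³⁺(aq); Q = [Cr³⁺]^2/[Cu²⁺]^3.
From E = E° − (0.0592/n) log Q: log Q = (E° − E)·n/0.0592 = (+1.07 − (+1.030))·6/0.0592 = 4.0541.
So 3·log[Cu²⁺] = 2·log(0.329) − log Q = -0.9656 − (4.0541) = -5.0197; log[Cu²⁺] = -5.0197 / 3 = -1.6732; [Cu²⁺] = 10^(-1.6732) ≈ 0.021 M.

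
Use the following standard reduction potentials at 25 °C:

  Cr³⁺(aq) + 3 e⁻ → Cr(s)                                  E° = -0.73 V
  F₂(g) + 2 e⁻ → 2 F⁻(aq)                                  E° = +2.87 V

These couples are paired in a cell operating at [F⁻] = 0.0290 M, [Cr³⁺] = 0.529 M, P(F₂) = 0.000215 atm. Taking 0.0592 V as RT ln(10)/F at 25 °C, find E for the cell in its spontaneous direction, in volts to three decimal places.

F₂/F⁻ is the cathode (higher E°), Cr³⁺/Cr the anode: E°cell = +2.87 − (-0.73) = +3.60 V, n = 6.
Overall: 3 F₂(g) + 2 Cr(s) → 6 F⁻(aq) + 2 Cr³⁺(aq)
Q = [F⁻]^6·[Cr³⁺]^2 / (P(F₂)^3); log Q = 1.224.
E = E° − (0.0592/n) log Q = +3.60 − (0.0592/6)(1.224) = +3.588 V.

+3.588 V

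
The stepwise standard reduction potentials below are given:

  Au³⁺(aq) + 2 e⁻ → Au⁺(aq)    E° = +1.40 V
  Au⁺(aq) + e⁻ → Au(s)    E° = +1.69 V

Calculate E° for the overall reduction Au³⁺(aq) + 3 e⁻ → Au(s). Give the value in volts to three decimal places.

+1.497 V

Standard free energies of sequential steps add: ΔG°₃ = ΔG°₁ + ΔG°₂, so n₃E°₃ = n₁E°₁ + n₂E°₂.
E°₃ = (2×+1.40 + 1×+1.69) / 3 = (+4.490) / 3 = +1.497 V.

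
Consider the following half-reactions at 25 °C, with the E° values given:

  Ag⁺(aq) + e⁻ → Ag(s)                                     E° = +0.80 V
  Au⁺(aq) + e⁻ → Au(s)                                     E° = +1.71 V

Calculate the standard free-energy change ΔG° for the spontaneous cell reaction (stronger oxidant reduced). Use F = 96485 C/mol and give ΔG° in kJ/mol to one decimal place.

-87.8 kJ/mol

Au⁺/Au (E° = +1.71 V) is the cathode; Ag⁺/Ag (E° = +0.80 V) is the anode, so E°cell = +0.91 V.
Balancing electrons gives n = 1 (lcm of 1 and 1).
ΔG° = −nFE° = −(1)(96485)(+0.91) = -87,801 J = -87.8 kJ/mol.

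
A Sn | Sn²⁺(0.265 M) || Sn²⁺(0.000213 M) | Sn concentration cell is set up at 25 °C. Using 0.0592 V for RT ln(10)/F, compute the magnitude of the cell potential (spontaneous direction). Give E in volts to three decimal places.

For a concentration cell E°cell = 0. The 0.265 M side is the cathode (reduction is favoured where [Sn²⁺] is higher).
With n = 2, E = −(0.0592/2) log([Sn²⁺]ₐₙ/[Sn²⁺]꜀ₐₜ) = −(0.0592/2) log(0.000213/0.265) = −(0.0592/2)(-3.095) = +0.092 V.

+0.092 V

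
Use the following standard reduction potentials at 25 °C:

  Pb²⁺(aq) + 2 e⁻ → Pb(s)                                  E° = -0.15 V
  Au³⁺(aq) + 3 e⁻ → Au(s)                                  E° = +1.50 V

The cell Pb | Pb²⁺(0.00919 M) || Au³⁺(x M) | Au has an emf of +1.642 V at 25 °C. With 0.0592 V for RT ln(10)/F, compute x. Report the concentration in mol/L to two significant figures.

0.00035 M

Au³⁺/Au is the cathode, Pb²⁺/Pb the anode: E°cell = +1.65 V, n = 6.
Overall reaction: 2 Au³⁺(aq) + 3 Pb(s) → 2 Au(s) + 3 Pb²⁺(aq); Q = [Pb²⁺]^3/[Au³⁺]^2.
From E = E° − (0.0592/n) log Q: log Q = (E° − E)·n/0.0592 = (+1.65 − (+1.642))·6/0.0592 = 0.8108.
So 2·log[Au³⁺] = 3·log(0.00919) − log Q = -6.1101 − (0.8108) = -6.9209; log[Au³⁺] = -6.9209 / 2 = -3.4604; [Au³⁺] = 10^(-3.4604) ≈ 0.00035 M.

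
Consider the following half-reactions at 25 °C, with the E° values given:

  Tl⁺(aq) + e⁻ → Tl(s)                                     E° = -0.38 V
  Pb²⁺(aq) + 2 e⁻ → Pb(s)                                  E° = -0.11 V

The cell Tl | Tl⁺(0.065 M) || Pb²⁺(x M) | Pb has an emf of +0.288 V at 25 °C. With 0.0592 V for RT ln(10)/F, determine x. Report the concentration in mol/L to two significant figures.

0.017 M

Pb²⁺/Pb is the cathode, Tl⁺/Tl the anode: E°cell = +0.27 V, n = 2.
Overall reaction: Pb²⁺(aq) + 2 Tl(s) → Pb(s) + 2 Tl⁺(aq); Q = [Tl⁺]^2/[Pb²⁺]^1.
From E = E° − (0.0592/n) log Q: log Q = (E° − E)·n/0.0592 = (+0.27 − (+0.288))·2/0.0592 = -0.6081.
So 1·log[Pb²⁺] = 2·log(0.065) − log Q = -2.3742 − (-0.6081) = -1.7661; [Pb²⁺] = 10^(-1.7661) ≈ 0.017 M.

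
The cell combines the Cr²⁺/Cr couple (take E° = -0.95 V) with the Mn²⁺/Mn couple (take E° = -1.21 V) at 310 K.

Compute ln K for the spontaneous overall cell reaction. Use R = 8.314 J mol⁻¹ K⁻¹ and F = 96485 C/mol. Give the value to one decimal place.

Cathode: Cr²⁺/Cr; anode: Mn²⁺/Mn. E°cell = (-0.95) − (-1.21) = +0.26 V, with n = 2.
ΔG° = −nFE° = −RT ln K, so ln K = nFE°/(RT) = (2)(96485)(+0.26) / ((8.314)(310)) = 19.467.

19.5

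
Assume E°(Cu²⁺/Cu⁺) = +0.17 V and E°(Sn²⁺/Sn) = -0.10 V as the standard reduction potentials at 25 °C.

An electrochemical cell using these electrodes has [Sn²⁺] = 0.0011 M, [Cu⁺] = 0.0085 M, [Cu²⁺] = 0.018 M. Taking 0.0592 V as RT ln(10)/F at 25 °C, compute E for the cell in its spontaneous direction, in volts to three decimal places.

+0.377 V

Cu²⁺/Cu⁺ is the cathode (higher E°), Sn²⁺/Sn the anode: E°cell = +0.17 − (-0.10) = +0.27 V, n = 2.
Overall: 2 Cu²⁺(aq) + Sn(s) → 2 Cu⁺(aq) + Sn²⁺(aq)
Q = [Cu⁺]^2·[Sn²⁺] / ([Cu²⁺]^2); log Q = -3.610.
E = E° − (0.0592/n) log Q = +0.27 − (0.0592/2)(-3.610) = +0.377 V.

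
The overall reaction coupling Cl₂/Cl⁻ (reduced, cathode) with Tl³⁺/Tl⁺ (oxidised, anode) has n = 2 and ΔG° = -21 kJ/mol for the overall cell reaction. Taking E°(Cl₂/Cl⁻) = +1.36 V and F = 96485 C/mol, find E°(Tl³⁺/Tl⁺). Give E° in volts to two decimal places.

E°cell = −ΔG°/(nF) = −(-21×10³)/((2)(96485)) = +0.109 V.
Since Cl₂/Cl⁻ is the cathode and Tl³⁺/Tl⁺ the anode, E°cell = E°(Cl₂/Cl⁻) − E°(Tl³⁺/Tl⁺).
So E°(Tl³⁺/Tl⁺) = E°(Cl₂/Cl⁻) − E°cell = (+1.36) − (+0.109) = +1.25 V.

+1.25 V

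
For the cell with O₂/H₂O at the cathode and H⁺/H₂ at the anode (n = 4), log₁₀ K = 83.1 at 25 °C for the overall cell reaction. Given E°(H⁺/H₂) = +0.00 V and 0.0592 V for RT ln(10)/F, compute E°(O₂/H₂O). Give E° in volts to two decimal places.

E°cell = (0.0592/n)·log K = (0.0592/4)(83.1) = +1.230 V.
Since O₂/H₂O is the cathode and H⁺/H₂ the anode, E°cell = E°(O₂/H₂O) − E°(H⁺/H₂).
So E°(O₂/H₂O) = E°cell + E°(H⁺/H₂) = +1.230 + (+0.00) = +1.23 V.

+1.23 V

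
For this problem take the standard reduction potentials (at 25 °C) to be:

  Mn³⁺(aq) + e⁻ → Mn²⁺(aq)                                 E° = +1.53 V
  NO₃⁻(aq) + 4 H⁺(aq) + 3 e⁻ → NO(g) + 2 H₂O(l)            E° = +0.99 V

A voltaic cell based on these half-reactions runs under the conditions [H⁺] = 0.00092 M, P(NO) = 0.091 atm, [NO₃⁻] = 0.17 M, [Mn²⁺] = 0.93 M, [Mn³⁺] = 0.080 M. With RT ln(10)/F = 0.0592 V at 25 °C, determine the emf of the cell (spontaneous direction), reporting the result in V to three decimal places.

Mn³⁺/Mn²⁺ is the cathode (higher E°), NO₃⁻/NO the anode: E°cell = +1.53 − (+0.99) = +0.54 V, n = 3.
Overall: 3 Mn³⁺(aq) + NO(g) + 2 H₂O(l) → 3 Mn²⁺(aq) + NO₃⁻(aq) + 4 H⁺(aq)
Q = [Mn²⁺]^3·[NO₃⁻]·[H⁺]^4 / ([Mn³⁺]^3·P(NO)); log Q = -8.677.
E = E° − (0.0592/n) log Q = +0.54 − (0.0592/3)(-8.677) = +0.711 V.

+0.711 V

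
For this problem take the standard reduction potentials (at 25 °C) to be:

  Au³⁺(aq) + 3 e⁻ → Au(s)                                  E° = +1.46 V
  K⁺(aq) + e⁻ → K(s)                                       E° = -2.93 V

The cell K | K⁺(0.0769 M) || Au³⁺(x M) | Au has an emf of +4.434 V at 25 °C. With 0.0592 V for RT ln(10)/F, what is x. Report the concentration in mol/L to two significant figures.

Au³⁺/Au is the cathode, K⁺/K the anode: E°cell = +4.39 V, n = 3.
Overall reaction: Au³⁺(aq) + 3 K(s) → Au(s) + 3 K⁺(aq); Q = [K⁺]^3/[Au³⁺]^1.
From E = E° − (0.0592/n) log Q: log Q = (E° − E)·n/0.0592 = (+4.39 − (+4.434))·3/0.0592 = -2.2297.
So 1·log[Au³⁺] = 3·log(0.0769) − log Q = -3.3422 − (-2.2297) = -1.1125; [Au³⁺] = 10^(-1.1125) ≈ 0.077 M.

0.077 M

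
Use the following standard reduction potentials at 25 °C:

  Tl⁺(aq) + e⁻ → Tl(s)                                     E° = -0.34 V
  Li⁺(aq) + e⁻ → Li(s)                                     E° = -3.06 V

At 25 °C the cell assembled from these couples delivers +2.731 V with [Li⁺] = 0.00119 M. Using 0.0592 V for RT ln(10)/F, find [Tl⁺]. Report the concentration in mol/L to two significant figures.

0.0018 M

Tl⁺/Tl is the cathode, Li⁺/Li the anode: E°cell = +2.72 V, n = 1.
Overall reaction: Tl⁺(aq) + Li(s) → Tl(s) + Li⁺(aq); Q = [Li⁺]^1/[Tl⁺]^1.
From E = E° − (0.0592/n) log Q: log Q = (E° − E)·n/0.0592 = (+2.72 − (+2.731))·1/0.0592 = -0.1858.
So 1·log[Tl⁺] = 1·log(0.00119) − log Q = -2.9245 − (-0.1858) = -2.7387; [Tl⁺] = 10^(-2.7387) ≈ 0.0018 M.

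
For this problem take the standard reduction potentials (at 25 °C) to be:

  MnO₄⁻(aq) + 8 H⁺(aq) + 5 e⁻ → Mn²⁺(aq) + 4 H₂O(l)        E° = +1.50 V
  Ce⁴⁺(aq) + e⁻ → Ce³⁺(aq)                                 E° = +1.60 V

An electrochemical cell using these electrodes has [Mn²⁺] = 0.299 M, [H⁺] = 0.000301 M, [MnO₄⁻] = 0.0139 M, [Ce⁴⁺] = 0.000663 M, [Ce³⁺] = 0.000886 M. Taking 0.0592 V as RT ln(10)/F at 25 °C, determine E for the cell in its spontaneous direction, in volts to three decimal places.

Ce⁴⁺/Ce³⁺ is the cathode (higher E°), MnO₄⁻/Mn²⁺ the anode: E°cell = +1.60 − (+1.50) = +0.10 V, n = 5.
Overall: 5 Ce⁴⁺(aq) + Mn²⁺(aq) + 4 H₂O(l) → 5 Ce³⁺(aq) + MnO₄⁻(aq) + 8 H⁺(aq)
Q = [Ce³⁺]^5·[MnO₄⁻]·[H⁺]^8 / ([Ce⁴⁺]^5·[Mn²⁺]); log Q = -28.875.
E = E° − (0.0592/n) log Q = +0.10 − (0.0592/5)(-28.875) = +0.442 V.

+0.442 V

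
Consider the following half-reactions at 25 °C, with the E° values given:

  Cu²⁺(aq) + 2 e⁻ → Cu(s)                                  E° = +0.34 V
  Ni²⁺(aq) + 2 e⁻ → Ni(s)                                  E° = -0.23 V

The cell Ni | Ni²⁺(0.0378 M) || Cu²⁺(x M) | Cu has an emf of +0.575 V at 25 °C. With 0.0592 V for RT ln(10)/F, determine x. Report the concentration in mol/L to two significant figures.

Cu²⁺/Cu is the cathode, Ni²⁺/Ni the anode: E°cell = +0.57 V, n = 2.
Overall reaction: Cu²⁺(aq) + Ni(s) → Cu(s) + Ni²⁺(aq); Q = [Ni²⁺]^1/[Cu²⁺]^1.
From E = E° − (0.0592/n) log Q: log Q = (E° − E)·n/0.0592 = (+0.57 − (+0.575))·2/0.0592 = -0.1689.
So 1·log[Cu²⁺] = 1·log(0.0378) − log Q = -1.4225 − (-0.1689) = -1.2536; [Cu²⁺] = 10^(-1.2536) ≈ 0.056 M.

0.056 M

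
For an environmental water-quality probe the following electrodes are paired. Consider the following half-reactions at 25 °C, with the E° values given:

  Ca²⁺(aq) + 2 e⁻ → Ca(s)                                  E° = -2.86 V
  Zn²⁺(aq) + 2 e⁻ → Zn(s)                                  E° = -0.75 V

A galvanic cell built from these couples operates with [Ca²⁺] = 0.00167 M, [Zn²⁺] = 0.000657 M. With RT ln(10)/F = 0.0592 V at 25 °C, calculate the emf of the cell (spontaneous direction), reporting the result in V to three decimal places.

+2.098 V

Zn²⁺/Zn is the cathode (higher E°), Ca²⁺/Ca the anode: E°cell = -0.75 − (-2.86) = +2.11 V, n = 2.
Overall: Zn²⁺(aq) + Ca(s) → Zn(s) + Ca²⁺(aq)
Q = [Ca²⁺] / ([Zn²⁺]); log Q = 0.405.
E = E° − (0.0592/n) log Q = +2.11 − (0.0592/2)(0.405) = +2.098 V.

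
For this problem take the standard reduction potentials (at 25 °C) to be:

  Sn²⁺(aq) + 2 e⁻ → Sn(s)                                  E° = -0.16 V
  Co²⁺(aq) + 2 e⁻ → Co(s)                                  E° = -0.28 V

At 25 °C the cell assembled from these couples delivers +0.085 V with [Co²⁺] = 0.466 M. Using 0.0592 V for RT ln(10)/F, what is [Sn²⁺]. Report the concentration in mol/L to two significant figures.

0.031 M

Sn²⁺/Sn is the cathode, Co²⁺/Co the anode: E°cell = +0.12 V, n = 2.
Overall reaction: Sn²⁺(aq) + Co(s) → Sn(s) + Co²⁺(aq); Q = [Co²⁺]^1/[Sn²⁺]^1.
From E = E° − (0.0592/n) log Q: log Q = (E° − E)·n/0.0592 = (+0.12 − (+0.085))·2/0.0592 = 1.1824.
So 1·log[Sn²⁺] = 1·log(0.466) − log Q = -0.3316 − (1.1824) = -1.5140; [Sn²⁺] = 10^(-1.5140) ≈ 0.031 M.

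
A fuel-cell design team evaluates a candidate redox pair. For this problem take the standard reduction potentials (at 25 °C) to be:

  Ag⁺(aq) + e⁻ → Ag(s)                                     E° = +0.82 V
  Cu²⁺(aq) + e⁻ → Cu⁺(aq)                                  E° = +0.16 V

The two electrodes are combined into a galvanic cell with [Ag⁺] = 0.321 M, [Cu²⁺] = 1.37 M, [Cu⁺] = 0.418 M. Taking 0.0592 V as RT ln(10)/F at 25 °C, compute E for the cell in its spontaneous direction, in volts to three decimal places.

+0.600 V

Ag⁺/Ag is the cathode (higher E°), Cu²⁺/Cu⁺ the anode: E°cell = +0.82 − (+0.16) = +0.66 V, n = 1.
Overall: Ag⁺(aq) + Cu⁺(aq) → Ag(s) + Cu²⁺(aq)
Q = [Cu²⁺] / ([Ag⁺]·[Cu⁺]); log Q = 1.009.
E = E° − (0.0592/n) log Q = +0.66 − (0.0592/1)(1.009) = +0.600 V.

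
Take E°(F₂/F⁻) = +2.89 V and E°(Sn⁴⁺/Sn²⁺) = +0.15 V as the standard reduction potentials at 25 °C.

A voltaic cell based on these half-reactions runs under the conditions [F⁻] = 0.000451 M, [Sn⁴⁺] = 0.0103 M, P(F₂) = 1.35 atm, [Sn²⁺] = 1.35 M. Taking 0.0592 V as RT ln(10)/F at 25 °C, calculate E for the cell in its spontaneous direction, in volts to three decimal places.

+3.005 V

F₂/F⁻ is the cathode (higher E°), Sn⁴⁺/Sn²⁺ the anode: E°cell = +2.89 − (+0.15) = +2.74 V, n = 2.
Overall: F₂(g) + Sn²⁺(aq) → 2 F⁻(aq) + Sn⁴⁺(aq)
Q = [F⁻]^2·[Sn⁴⁺] / (P(F₂)·[Sn²⁺]); log Q = -8.939.
E = E° − (0.0592/n) log Q = +2.74 − (0.0592/2)(-8.939) = +3.005 V.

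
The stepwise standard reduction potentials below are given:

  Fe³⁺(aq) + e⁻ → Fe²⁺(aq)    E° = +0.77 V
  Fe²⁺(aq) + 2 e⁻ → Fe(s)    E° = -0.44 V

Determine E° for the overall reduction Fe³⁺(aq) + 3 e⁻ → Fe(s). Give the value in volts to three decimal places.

Since ΔG° = −nFE° is additive over sequential reductions, n₃E°₃ = n₁E°₁ + n₂E°₂.
E°₃ = (1×+0.77 + 2×-0.44) / 3 = (-0.110) / 3 = -0.037 V.
E° values themselves are not directly additive — weighting by electron count is essential.

-0.037 V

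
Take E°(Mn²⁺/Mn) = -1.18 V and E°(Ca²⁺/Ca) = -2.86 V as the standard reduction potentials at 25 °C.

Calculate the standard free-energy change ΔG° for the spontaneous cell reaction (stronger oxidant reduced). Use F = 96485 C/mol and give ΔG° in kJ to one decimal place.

Mn²⁺/Mn (E° = -1.18 V) is the cathode; Ca²⁺/Ca (E° = -2.86 V) is the anode, so E°cell = +1.68 V.
Balancing electrons gives n = 2 (lcm of 2 and 2).
ΔG° = −nFE° = −(2)(96485)(+1.68) = -324,190 J = -324.2 kJ.

-324.2 kJ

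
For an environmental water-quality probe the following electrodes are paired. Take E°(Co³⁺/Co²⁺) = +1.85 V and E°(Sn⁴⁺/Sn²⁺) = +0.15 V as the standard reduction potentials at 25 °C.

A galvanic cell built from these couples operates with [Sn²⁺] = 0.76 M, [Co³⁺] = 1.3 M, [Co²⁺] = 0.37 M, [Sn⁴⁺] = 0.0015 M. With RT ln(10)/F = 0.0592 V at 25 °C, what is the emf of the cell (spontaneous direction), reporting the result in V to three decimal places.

+1.812 V

Co³⁺/Co²⁺ is the cathode (higher E°), Sn⁴⁺/Sn²⁺ the anode: E°cell = +1.85 − (+0.15) = +1.70 V, n = 2.
Overall: 2 Co³⁺(aq) + Sn²⁺(aq) → 2 Co²⁺(aq) + Sn⁴⁺(aq)
Q = [Co²⁺]^2·[Sn⁴⁺] / ([Co³⁺]^2·[Sn²⁺]); log Q = -3.796.
E = E° − (0.0592/n) log Q = +1.70 − (0.0592/2)(-3.796) = +1.812 V.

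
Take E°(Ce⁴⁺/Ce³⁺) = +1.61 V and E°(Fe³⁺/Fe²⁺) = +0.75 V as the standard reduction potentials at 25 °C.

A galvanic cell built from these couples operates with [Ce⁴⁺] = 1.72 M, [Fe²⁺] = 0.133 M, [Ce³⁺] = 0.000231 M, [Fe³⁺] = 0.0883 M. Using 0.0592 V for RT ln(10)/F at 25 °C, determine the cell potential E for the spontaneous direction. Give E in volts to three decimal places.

Ce⁴⁺/Ce³⁺ is the cathode (higher E°), Fe³⁺/Fe²⁺ the anode: E°cell = +1.61 − (+0.75) = +0.86 V, n = 1.
Overall: Ce⁴⁺(aq) + Fe²⁺(aq) → Ce³⁺(aq) + Fe³⁺(aq)
Q = [Ce³⁺]·[Fe³⁺] / ([Ce⁴⁺]·[Fe²⁺]); log Q = -4.050.
E = E° − (0.0592/n) log Q = +0.86 − (0.0592/1)(-4.050) = +1.100 V.

+1.100 V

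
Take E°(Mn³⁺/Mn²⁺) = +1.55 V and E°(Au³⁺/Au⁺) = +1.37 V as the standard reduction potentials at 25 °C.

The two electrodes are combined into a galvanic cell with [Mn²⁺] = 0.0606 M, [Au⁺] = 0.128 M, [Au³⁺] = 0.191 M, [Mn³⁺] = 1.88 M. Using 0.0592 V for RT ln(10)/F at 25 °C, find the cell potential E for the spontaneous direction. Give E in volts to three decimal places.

+0.263 V

Mn³⁺/Mn²⁺ is the cathode (higher E°), Au³⁺/Au⁺ the anode: E°cell = +1.55 − (+1.37) = +0.18 V, n = 2.
Overall: 2 Mn³⁺(aq) + Au⁺(aq) → 2 Mn²⁺(aq) + Au³⁺(aq)
Q = [Mn²⁺]^2·[Au³⁺] / ([Mn³⁺]^2·[Au⁺]); log Q = -2.810.
E = E° − (0.0592/n) log Q = +0.18 − (0.0592/2)(-2.810) = +0.263 V.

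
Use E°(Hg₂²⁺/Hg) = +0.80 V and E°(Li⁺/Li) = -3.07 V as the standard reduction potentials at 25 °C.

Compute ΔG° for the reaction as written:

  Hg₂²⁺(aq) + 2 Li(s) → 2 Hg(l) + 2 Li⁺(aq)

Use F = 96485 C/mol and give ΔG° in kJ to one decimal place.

As written, Hg₂²⁺/Hg is reduced (cathode) and Li⁺/Li is oxidised (anode), so E°cell = (+0.80) − (-3.07) = +3.87 V.
Balancing electrons gives n = 2.
ΔG° = −nFE° = −(2)(96485)(+3.87) = -746,794 J = -746.8 kJ.

-746.8 kJ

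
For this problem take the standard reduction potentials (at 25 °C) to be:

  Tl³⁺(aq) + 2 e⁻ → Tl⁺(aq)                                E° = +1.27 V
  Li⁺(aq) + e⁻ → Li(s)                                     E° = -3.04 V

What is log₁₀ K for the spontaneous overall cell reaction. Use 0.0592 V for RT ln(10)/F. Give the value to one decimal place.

Cathode: Tl³⁺/Tl⁺; anode: Li⁺/Li. E°cell = +4.31 V, n = 2.
log K = nE°cell / 0.0592 = (2)(+4.31) / 0.0592 = 145.6.

145.6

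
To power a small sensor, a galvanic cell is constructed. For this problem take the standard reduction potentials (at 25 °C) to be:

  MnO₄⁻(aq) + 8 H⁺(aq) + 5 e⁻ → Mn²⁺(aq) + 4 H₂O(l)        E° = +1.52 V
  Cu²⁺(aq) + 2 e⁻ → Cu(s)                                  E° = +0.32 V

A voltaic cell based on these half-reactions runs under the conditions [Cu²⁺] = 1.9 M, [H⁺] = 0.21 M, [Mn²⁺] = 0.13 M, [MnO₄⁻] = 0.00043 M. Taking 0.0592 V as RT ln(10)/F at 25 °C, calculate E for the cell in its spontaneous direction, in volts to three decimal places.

+1.098 V

MnO₄⁻/Mn²⁺ is the cathode (higher E°), Cu²⁺/Cu the anode: E°cell = +1.52 − (+0.32) = +1.20 V, n = 10.
Overall: 2 MnO₄⁻(aq) + 16 H⁺(aq) + 5 Cu(s) → 2 Mn²⁺(aq) + 8 H₂O(l) + 5 Cu²⁺(aq)
Q = [Mn²⁺]^2·[Cu²⁺]^5 / ([MnO₄⁻]^2·[H⁺]^16); log Q = 17.199.
E = E° − (0.0592/n) log Q = +1.20 − (0.0592/10)(17.199) = +1.098 V.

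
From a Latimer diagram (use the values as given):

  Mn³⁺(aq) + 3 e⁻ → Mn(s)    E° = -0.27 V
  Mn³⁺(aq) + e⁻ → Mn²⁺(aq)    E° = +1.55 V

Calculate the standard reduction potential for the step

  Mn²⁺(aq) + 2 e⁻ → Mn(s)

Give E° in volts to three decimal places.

Sequential free energies add, so n₃E°₃ = n₁E°₁ + n₂E°₂.
With n₃ = 3, and the known step contributing 1×(+1.55) V, the unknown satisfies 2·E° = 3×(-0.27) − 1×(+1.55) = -2.360.
E° = -2.360 / 2 = -1.180 V.

-1.180 V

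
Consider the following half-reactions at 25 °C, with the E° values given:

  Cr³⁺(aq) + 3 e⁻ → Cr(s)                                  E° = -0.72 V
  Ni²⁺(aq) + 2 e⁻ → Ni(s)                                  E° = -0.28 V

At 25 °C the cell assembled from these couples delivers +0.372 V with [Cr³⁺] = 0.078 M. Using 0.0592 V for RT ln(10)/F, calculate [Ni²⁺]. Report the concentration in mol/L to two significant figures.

Ni²⁺/Ni is the cathode, Cr³⁺/Cr the anode: E°cell = +0.44 V, n = 6.
Overall reaction: 3 Ni²⁺(aq) + 2 Cr(s) → 3 Ni(s) + 2 Cr³⁺(aq); Q = [Cr³⁺]^2/[Ni²⁺]^3.
From E = E° − (0.0592/n) log Q: log Q = (E° − E)·n/0.0592 = (+0.44 − (+0.372))·6/0.0592 = 6.8919.
So 3·log[Ni²⁺] = 2·log(0.078) − log Q = -2.2158 − (6.8919) = -9.1077; log[Ni²⁺] = -9.1077 / 3 = -3.0359; [Ni²⁺] = 10^(-3.0359) ≈ 0.00092 M.

0.00092 M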